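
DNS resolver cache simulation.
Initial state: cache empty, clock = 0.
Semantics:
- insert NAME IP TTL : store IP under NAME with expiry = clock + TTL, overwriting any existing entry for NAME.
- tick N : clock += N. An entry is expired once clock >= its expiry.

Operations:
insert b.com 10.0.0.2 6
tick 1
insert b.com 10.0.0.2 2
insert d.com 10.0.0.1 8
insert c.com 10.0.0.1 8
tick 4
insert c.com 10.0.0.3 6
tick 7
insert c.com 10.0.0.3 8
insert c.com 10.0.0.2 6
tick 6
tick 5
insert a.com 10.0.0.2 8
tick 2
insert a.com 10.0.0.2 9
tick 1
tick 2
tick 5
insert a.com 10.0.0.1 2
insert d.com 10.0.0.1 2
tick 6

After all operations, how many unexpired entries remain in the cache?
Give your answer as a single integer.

Op 1: insert b.com -> 10.0.0.2 (expiry=0+6=6). clock=0
Op 2: tick 1 -> clock=1.
Op 3: insert b.com -> 10.0.0.2 (expiry=1+2=3). clock=1
Op 4: insert d.com -> 10.0.0.1 (expiry=1+8=9). clock=1
Op 5: insert c.com -> 10.0.0.1 (expiry=1+8=9). clock=1
Op 6: tick 4 -> clock=5. purged={b.com}
Op 7: insert c.com -> 10.0.0.3 (expiry=5+6=11). clock=5
Op 8: tick 7 -> clock=12. purged={c.com,d.com}
Op 9: insert c.com -> 10.0.0.3 (expiry=12+8=20). clock=12
Op 10: insert c.com -> 10.0.0.2 (expiry=12+6=18). clock=12
Op 11: tick 6 -> clock=18. purged={c.com}
Op 12: tick 5 -> clock=23.
Op 13: insert a.com -> 10.0.0.2 (expiry=23+8=31). clock=23
Op 14: tick 2 -> clock=25.
Op 15: insert a.com -> 10.0.0.2 (expiry=25+9=34). clock=25
Op 16: tick 1 -> clock=26.
Op 17: tick 2 -> clock=28.
Op 18: tick 5 -> clock=33.
Op 19: insert a.com -> 10.0.0.1 (expiry=33+2=35). clock=33
Op 20: insert d.com -> 10.0.0.1 (expiry=33+2=35). clock=33
Op 21: tick 6 -> clock=39. purged={a.com,d.com}
Final cache (unexpired): {} -> size=0

Answer: 0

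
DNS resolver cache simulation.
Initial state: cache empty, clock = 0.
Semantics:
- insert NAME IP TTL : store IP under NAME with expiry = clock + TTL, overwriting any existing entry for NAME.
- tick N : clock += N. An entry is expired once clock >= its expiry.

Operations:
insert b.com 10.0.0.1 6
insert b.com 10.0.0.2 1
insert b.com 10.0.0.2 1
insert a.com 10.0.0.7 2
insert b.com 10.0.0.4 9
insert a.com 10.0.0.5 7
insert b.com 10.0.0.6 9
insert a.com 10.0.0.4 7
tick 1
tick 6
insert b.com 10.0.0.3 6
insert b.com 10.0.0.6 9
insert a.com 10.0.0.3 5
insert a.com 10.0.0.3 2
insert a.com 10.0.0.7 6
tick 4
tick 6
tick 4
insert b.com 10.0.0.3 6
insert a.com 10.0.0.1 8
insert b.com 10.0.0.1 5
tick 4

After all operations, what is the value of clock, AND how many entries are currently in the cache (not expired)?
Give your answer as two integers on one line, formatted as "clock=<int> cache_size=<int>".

Answer: clock=25 cache_size=2

Derivation:
Op 1: insert b.com -> 10.0.0.1 (expiry=0+6=6). clock=0
Op 2: insert b.com -> 10.0.0.2 (expiry=0+1=1). clock=0
Op 3: insert b.com -> 10.0.0.2 (expiry=0+1=1). clock=0
Op 4: insert a.com -> 10.0.0.7 (expiry=0+2=2). clock=0
Op 5: insert b.com -> 10.0.0.4 (expiry=0+9=9). clock=0
Op 6: insert a.com -> 10.0.0.5 (expiry=0+7=7). clock=0
Op 7: insert b.com -> 10.0.0.6 (expiry=0+9=9). clock=0
Op 8: insert a.com -> 10.0.0.4 (expiry=0+7=7). clock=0
Op 9: tick 1 -> clock=1.
Op 10: tick 6 -> clock=7. purged={a.com}
Op 11: insert b.com -> 10.0.0.3 (expiry=7+6=13). clock=7
Op 12: insert b.com -> 10.0.0.6 (expiry=7+9=16). clock=7
Op 13: insert a.com -> 10.0.0.3 (expiry=7+5=12). clock=7
Op 14: insert a.com -> 10.0.0.3 (expiry=7+2=9). clock=7
Op 15: insert a.com -> 10.0.0.7 (expiry=7+6=13). clock=7
Op 16: tick 4 -> clock=11.
Op 17: tick 6 -> clock=17. purged={a.com,b.com}
Op 18: tick 4 -> clock=21.
Op 19: insert b.com -> 10.0.0.3 (expiry=21+6=27). clock=21
Op 20: insert a.com -> 10.0.0.1 (expiry=21+8=29). clock=21
Op 21: insert b.com -> 10.0.0.1 (expiry=21+5=26). clock=21
Op 22: tick 4 -> clock=25.
Final clock = 25
Final cache (unexpired): {a.com,b.com} -> size=2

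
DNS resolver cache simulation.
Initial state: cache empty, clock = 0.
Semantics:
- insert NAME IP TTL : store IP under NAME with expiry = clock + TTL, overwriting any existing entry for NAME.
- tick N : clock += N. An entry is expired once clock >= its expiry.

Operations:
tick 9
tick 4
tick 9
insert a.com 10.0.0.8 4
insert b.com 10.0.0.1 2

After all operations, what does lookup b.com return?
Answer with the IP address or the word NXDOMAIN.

Op 1: tick 9 -> clock=9.
Op 2: tick 4 -> clock=13.
Op 3: tick 9 -> clock=22.
Op 4: insert a.com -> 10.0.0.8 (expiry=22+4=26). clock=22
Op 5: insert b.com -> 10.0.0.1 (expiry=22+2=24). clock=22
lookup b.com: present, ip=10.0.0.1 expiry=24 > clock=22

Answer: 10.0.0.1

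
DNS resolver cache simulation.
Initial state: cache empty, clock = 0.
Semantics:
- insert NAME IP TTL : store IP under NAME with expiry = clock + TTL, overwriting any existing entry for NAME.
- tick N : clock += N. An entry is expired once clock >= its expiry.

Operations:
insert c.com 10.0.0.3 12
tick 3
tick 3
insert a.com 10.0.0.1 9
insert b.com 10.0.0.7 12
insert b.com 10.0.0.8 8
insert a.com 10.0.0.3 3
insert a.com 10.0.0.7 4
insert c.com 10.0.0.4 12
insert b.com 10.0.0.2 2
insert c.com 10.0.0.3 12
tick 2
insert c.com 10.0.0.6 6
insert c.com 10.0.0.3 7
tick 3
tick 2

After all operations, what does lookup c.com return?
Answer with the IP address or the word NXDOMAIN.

Answer: 10.0.0.3

Derivation:
Op 1: insert c.com -> 10.0.0.3 (expiry=0+12=12). clock=0
Op 2: tick 3 -> clock=3.
Op 3: tick 3 -> clock=6.
Op 4: insert a.com -> 10.0.0.1 (expiry=6+9=15). clock=6
Op 5: insert b.com -> 10.0.0.7 (expiry=6+12=18). clock=6
Op 6: insert b.com -> 10.0.0.8 (expiry=6+8=14). clock=6
Op 7: insert a.com -> 10.0.0.3 (expiry=6+3=9). clock=6
Op 8: insert a.com -> 10.0.0.7 (expiry=6+4=10). clock=6
Op 9: insert c.com -> 10.0.0.4 (expiry=6+12=18). clock=6
Op 10: insert b.com -> 10.0.0.2 (expiry=6+2=8). clock=6
Op 11: insert c.com -> 10.0.0.3 (expiry=6+12=18). clock=6
Op 12: tick 2 -> clock=8. purged={b.com}
Op 13: insert c.com -> 10.0.0.6 (expiry=8+6=14). clock=8
Op 14: insert c.com -> 10.0.0.3 (expiry=8+7=15). clock=8
Op 15: tick 3 -> clock=11. purged={a.com}
Op 16: tick 2 -> clock=13.
lookup c.com: present, ip=10.0.0.3 expiry=15 > clock=13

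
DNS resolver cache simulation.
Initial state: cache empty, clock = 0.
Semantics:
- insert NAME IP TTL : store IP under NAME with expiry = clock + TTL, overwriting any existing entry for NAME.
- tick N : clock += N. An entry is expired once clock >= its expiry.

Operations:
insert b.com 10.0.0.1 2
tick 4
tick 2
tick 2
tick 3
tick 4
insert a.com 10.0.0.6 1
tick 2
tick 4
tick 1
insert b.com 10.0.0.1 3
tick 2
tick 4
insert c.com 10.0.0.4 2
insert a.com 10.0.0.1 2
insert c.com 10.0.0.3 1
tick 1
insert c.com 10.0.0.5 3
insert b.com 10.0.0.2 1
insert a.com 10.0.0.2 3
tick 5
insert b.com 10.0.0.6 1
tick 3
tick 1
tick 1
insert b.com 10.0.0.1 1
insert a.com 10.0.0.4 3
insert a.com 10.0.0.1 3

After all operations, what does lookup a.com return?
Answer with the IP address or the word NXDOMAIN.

Answer: 10.0.0.1

Derivation:
Op 1: insert b.com -> 10.0.0.1 (expiry=0+2=2). clock=0
Op 2: tick 4 -> clock=4. purged={b.com}
Op 3: tick 2 -> clock=6.
Op 4: tick 2 -> clock=8.
Op 5: tick 3 -> clock=11.
Op 6: tick 4 -> clock=15.
Op 7: insert a.com -> 10.0.0.6 (expiry=15+1=16). clock=15
Op 8: tick 2 -> clock=17. purged={a.com}
Op 9: tick 4 -> clock=21.
Op 10: tick 1 -> clock=22.
Op 11: insert b.com -> 10.0.0.1 (expiry=22+3=25). clock=22
Op 12: tick 2 -> clock=24.
Op 13: tick 4 -> clock=28. purged={b.com}
Op 14: insert c.com -> 10.0.0.4 (expiry=28+2=30). clock=28
Op 15: insert a.com -> 10.0.0.1 (expiry=28+2=30). clock=28
Op 16: insert c.com -> 10.0.0.3 (expiry=28+1=29). clock=28
Op 17: tick 1 -> clock=29. purged={c.com}
Op 18: insert c.com -> 10.0.0.5 (expiry=29+3=32). clock=29
Op 19: insert b.com -> 10.0.0.2 (expiry=29+1=30). clock=29
Op 20: insert a.com -> 10.0.0.2 (expiry=29+3=32). clock=29
Op 21: tick 5 -> clock=34. purged={a.com,b.com,c.com}
Op 22: insert b.com -> 10.0.0.6 (expiry=34+1=35). clock=34
Op 23: tick 3 -> clock=37. purged={b.com}
Op 24: tick 1 -> clock=38.
Op 25: tick 1 -> clock=39.
Op 26: insert b.com -> 10.0.0.1 (expiry=39+1=40). clock=39
Op 27: insert a.com -> 10.0.0.4 (expiry=39+3=42). clock=39
Op 28: insert a.com -> 10.0.0.1 (expiry=39+3=42). clock=39
lookup a.com: present, ip=10.0.0.1 expiry=42 > clock=39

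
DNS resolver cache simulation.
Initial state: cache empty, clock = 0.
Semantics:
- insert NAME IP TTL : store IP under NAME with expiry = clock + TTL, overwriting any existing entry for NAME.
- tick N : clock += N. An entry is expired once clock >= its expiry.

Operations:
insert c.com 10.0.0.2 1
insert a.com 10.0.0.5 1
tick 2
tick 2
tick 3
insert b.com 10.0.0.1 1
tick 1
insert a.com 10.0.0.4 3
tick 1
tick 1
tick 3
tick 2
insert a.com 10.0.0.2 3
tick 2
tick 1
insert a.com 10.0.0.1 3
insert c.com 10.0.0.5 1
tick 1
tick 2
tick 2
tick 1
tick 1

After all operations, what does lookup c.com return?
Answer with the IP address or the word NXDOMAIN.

Op 1: insert c.com -> 10.0.0.2 (expiry=0+1=1). clock=0
Op 2: insert a.com -> 10.0.0.5 (expiry=0+1=1). clock=0
Op 3: tick 2 -> clock=2. purged={a.com,c.com}
Op 4: tick 2 -> clock=4.
Op 5: tick 3 -> clock=7.
Op 6: insert b.com -> 10.0.0.1 (expiry=7+1=8). clock=7
Op 7: tick 1 -> clock=8. purged={b.com}
Op 8: insert a.com -> 10.0.0.4 (expiry=8+3=11). clock=8
Op 9: tick 1 -> clock=9.
Op 10: tick 1 -> clock=10.
Op 11: tick 3 -> clock=13. purged={a.com}
Op 12: tick 2 -> clock=15.
Op 13: insert a.com -> 10.0.0.2 (expiry=15+3=18). clock=15
Op 14: tick 2 -> clock=17.
Op 15: tick 1 -> clock=18. purged={a.com}
Op 16: insert a.com -> 10.0.0.1 (expiry=18+3=21). clock=18
Op 17: insert c.com -> 10.0.0.5 (expiry=18+1=19). clock=18
Op 18: tick 1 -> clock=19. purged={c.com}
Op 19: tick 2 -> clock=21. purged={a.com}
Op 20: tick 2 -> clock=23.
Op 21: tick 1 -> clock=24.
Op 22: tick 1 -> clock=25.
lookup c.com: not in cache (expired or never inserted)

Answer: NXDOMAIN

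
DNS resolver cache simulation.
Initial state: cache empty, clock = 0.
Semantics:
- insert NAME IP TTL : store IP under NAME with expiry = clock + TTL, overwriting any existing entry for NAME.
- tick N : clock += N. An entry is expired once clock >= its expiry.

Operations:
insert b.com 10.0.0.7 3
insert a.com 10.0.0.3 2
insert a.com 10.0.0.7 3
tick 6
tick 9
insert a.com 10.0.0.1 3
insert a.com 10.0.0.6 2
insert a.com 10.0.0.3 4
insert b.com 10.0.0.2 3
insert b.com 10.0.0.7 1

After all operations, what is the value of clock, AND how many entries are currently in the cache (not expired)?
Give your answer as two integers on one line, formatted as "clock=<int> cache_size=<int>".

Op 1: insert b.com -> 10.0.0.7 (expiry=0+3=3). clock=0
Op 2: insert a.com -> 10.0.0.3 (expiry=0+2=2). clock=0
Op 3: insert a.com -> 10.0.0.7 (expiry=0+3=3). clock=0
Op 4: tick 6 -> clock=6. purged={a.com,b.com}
Op 5: tick 9 -> clock=15.
Op 6: insert a.com -> 10.0.0.1 (expiry=15+3=18). clock=15
Op 7: insert a.com -> 10.0.0.6 (expiry=15+2=17). clock=15
Op 8: insert a.com -> 10.0.0.3 (expiry=15+4=19). clock=15
Op 9: insert b.com -> 10.0.0.2 (expiry=15+3=18). clock=15
Op 10: insert b.com -> 10.0.0.7 (expiry=15+1=16). clock=15
Final clock = 15
Final cache (unexpired): {a.com,b.com} -> size=2

Answer: clock=15 cache_size=2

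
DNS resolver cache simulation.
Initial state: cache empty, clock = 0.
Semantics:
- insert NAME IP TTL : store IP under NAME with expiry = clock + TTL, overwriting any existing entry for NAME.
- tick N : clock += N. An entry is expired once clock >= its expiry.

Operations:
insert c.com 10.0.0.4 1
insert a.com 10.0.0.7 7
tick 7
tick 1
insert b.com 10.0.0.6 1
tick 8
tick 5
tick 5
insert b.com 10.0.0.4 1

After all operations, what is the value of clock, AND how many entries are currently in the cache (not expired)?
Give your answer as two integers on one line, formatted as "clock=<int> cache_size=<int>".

Op 1: insert c.com -> 10.0.0.4 (expiry=0+1=1). clock=0
Op 2: insert a.com -> 10.0.0.7 (expiry=0+7=7). clock=0
Op 3: tick 7 -> clock=7. purged={a.com,c.com}
Op 4: tick 1 -> clock=8.
Op 5: insert b.com -> 10.0.0.6 (expiry=8+1=9). clock=8
Op 6: tick 8 -> clock=16. purged={b.com}
Op 7: tick 5 -> clock=21.
Op 8: tick 5 -> clock=26.
Op 9: insert b.com -> 10.0.0.4 (expiry=26+1=27). clock=26
Final clock = 26
Final cache (unexpired): {b.com} -> size=1

Answer: clock=26 cache_size=1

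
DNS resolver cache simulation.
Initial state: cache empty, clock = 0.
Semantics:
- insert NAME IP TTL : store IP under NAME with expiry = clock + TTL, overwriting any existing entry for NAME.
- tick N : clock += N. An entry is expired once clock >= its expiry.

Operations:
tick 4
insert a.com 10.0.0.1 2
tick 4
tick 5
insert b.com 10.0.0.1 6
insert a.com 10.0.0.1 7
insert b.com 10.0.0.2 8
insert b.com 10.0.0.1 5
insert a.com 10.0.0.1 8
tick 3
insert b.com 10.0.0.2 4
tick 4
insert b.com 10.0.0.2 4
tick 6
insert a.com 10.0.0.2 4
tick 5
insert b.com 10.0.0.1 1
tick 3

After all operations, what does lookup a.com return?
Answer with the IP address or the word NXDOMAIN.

Answer: NXDOMAIN

Derivation:
Op 1: tick 4 -> clock=4.
Op 2: insert a.com -> 10.0.0.1 (expiry=4+2=6). clock=4
Op 3: tick 4 -> clock=8. purged={a.com}
Op 4: tick 5 -> clock=13.
Op 5: insert b.com -> 10.0.0.1 (expiry=13+6=19). clock=13
Op 6: insert a.com -> 10.0.0.1 (expiry=13+7=20). clock=13
Op 7: insert b.com -> 10.0.0.2 (expiry=13+8=21). clock=13
Op 8: insert b.com -> 10.0.0.1 (expiry=13+5=18). clock=13
Op 9: insert a.com -> 10.0.0.1 (expiry=13+8=21). clock=13
Op 10: tick 3 -> clock=16.
Op 11: insert b.com -> 10.0.0.2 (expiry=16+4=20). clock=16
Op 12: tick 4 -> clock=20. purged={b.com}
Op 13: insert b.com -> 10.0.0.2 (expiry=20+4=24). clock=20
Op 14: tick 6 -> clock=26. purged={a.com,b.com}
Op 15: insert a.com -> 10.0.0.2 (expiry=26+4=30). clock=26
Op 16: tick 5 -> clock=31. purged={a.com}
Op 17: insert b.com -> 10.0.0.1 (expiry=31+1=32). clock=31
Op 18: tick 3 -> clock=34. purged={b.com}
lookup a.com: not in cache (expired or never inserted)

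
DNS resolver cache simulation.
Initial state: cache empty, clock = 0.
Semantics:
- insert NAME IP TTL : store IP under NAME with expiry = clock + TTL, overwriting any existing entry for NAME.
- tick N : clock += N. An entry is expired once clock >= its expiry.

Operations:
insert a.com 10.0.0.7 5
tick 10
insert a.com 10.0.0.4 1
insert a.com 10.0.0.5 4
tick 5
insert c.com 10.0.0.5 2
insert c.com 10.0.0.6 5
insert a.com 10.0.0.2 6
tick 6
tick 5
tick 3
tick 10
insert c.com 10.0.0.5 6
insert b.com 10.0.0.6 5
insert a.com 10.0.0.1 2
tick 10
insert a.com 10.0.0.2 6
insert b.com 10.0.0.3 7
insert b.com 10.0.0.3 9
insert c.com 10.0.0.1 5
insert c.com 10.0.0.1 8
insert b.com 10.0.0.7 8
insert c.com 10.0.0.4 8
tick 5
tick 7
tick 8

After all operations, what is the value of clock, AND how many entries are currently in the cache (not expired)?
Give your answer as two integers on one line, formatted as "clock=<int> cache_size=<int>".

Op 1: insert a.com -> 10.0.0.7 (expiry=0+5=5). clock=0
Op 2: tick 10 -> clock=10. purged={a.com}
Op 3: insert a.com -> 10.0.0.4 (expiry=10+1=11). clock=10
Op 4: insert a.com -> 10.0.0.5 (expiry=10+4=14). clock=10
Op 5: tick 5 -> clock=15. purged={a.com}
Op 6: insert c.com -> 10.0.0.5 (expiry=15+2=17). clock=15
Op 7: insert c.com -> 10.0.0.6 (expiry=15+5=20). clock=15
Op 8: insert a.com -> 10.0.0.2 (expiry=15+6=21). clock=15
Op 9: tick 6 -> clock=21. purged={a.com,c.com}
Op 10: tick 5 -> clock=26.
Op 11: tick 3 -> clock=29.
Op 12: tick 10 -> clock=39.
Op 13: insert c.com -> 10.0.0.5 (expiry=39+6=45). clock=39
Op 14: insert b.com -> 10.0.0.6 (expiry=39+5=44). clock=39
Op 15: insert a.com -> 10.0.0.1 (expiry=39+2=41). clock=39
Op 16: tick 10 -> clock=49. purged={a.com,b.com,c.com}
Op 17: insert a.com -> 10.0.0.2 (expiry=49+6=55). clock=49
Op 18: insert b.com -> 10.0.0.3 (expiry=49+7=56). clock=49
Op 19: insert b.com -> 10.0.0.3 (expiry=49+9=58). clock=49
Op 20: insert c.com -> 10.0.0.1 (expiry=49+5=54). clock=49
Op 21: insert c.com -> 10.0.0.1 (expiry=49+8=57). clock=49
Op 22: insert b.com -> 10.0.0.7 (expiry=49+8=57). clock=49
Op 23: insert c.com -> 10.0.0.4 (expiry=49+8=57). clock=49
Op 24: tick 5 -> clock=54.
Op 25: tick 7 -> clock=61. purged={a.com,b.com,c.com}
Op 26: tick 8 -> clock=69.
Final clock = 69
Final cache (unexpired): {} -> size=0

Answer: clock=69 cache_size=0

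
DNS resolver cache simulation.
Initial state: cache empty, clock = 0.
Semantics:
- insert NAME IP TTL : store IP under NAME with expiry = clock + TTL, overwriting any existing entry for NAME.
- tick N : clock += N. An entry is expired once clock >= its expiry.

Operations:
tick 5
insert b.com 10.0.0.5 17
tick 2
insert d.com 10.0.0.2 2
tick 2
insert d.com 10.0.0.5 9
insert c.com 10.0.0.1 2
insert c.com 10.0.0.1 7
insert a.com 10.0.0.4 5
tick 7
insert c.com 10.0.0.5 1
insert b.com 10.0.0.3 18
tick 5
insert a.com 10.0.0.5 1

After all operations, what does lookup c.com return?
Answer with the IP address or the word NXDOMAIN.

Op 1: tick 5 -> clock=5.
Op 2: insert b.com -> 10.0.0.5 (expiry=5+17=22). clock=5
Op 3: tick 2 -> clock=7.
Op 4: insert d.com -> 10.0.0.2 (expiry=7+2=9). clock=7
Op 5: tick 2 -> clock=9. purged={d.com}
Op 6: insert d.com -> 10.0.0.5 (expiry=9+9=18). clock=9
Op 7: insert c.com -> 10.0.0.1 (expiry=9+2=11). clock=9
Op 8: insert c.com -> 10.0.0.1 (expiry=9+7=16). clock=9
Op 9: insert a.com -> 10.0.0.4 (expiry=9+5=14). clock=9
Op 10: tick 7 -> clock=16. purged={a.com,c.com}
Op 11: insert c.com -> 10.0.0.5 (expiry=16+1=17). clock=16
Op 12: insert b.com -> 10.0.0.3 (expiry=16+18=34). clock=16
Op 13: tick 5 -> clock=21. purged={c.com,d.com}
Op 14: insert a.com -> 10.0.0.5 (expiry=21+1=22). clock=21
lookup c.com: not in cache (expired or never inserted)

Answer: NXDOMAIN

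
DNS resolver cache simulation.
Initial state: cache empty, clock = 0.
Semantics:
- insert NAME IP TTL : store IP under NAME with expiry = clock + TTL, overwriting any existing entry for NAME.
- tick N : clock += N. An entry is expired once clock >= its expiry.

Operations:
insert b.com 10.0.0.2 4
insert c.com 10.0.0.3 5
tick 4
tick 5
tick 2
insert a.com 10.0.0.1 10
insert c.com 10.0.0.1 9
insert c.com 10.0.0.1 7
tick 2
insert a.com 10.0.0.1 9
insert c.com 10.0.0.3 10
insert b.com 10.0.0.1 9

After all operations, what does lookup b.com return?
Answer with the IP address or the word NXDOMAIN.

Answer: 10.0.0.1

Derivation:
Op 1: insert b.com -> 10.0.0.2 (expiry=0+4=4). clock=0
Op 2: insert c.com -> 10.0.0.3 (expiry=0+5=5). clock=0
Op 3: tick 4 -> clock=4. purged={b.com}
Op 4: tick 5 -> clock=9. purged={c.com}
Op 5: tick 2 -> clock=11.
Op 6: insert a.com -> 10.0.0.1 (expiry=11+10=21). clock=11
Op 7: insert c.com -> 10.0.0.1 (expiry=11+9=20). clock=11
Op 8: insert c.com -> 10.0.0.1 (expiry=11+7=18). clock=11
Op 9: tick 2 -> clock=13.
Op 10: insert a.com -> 10.0.0.1 (expiry=13+9=22). clock=13
Op 11: insert c.com -> 10.0.0.3 (expiry=13+10=23). clock=13
Op 12: insert b.com -> 10.0.0.1 (expiry=13+9=22). clock=13
lookup b.com: present, ip=10.0.0.1 expiry=22 > clock=13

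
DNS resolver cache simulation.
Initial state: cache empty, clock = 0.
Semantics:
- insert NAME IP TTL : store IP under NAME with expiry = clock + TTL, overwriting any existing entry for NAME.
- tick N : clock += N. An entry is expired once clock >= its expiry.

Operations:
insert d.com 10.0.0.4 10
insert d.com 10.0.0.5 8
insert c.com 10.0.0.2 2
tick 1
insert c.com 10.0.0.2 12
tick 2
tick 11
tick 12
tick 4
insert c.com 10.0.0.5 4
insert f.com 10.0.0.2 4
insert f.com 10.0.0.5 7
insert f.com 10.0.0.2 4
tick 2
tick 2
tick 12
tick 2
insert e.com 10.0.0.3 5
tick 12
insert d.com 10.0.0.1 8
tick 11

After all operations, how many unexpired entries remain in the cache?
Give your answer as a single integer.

Answer: 0

Derivation:
Op 1: insert d.com -> 10.0.0.4 (expiry=0+10=10). clock=0
Op 2: insert d.com -> 10.0.0.5 (expiry=0+8=8). clock=0
Op 3: insert c.com -> 10.0.0.2 (expiry=0+2=2). clock=0
Op 4: tick 1 -> clock=1.
Op 5: insert c.com -> 10.0.0.2 (expiry=1+12=13). clock=1
Op 6: tick 2 -> clock=3.
Op 7: tick 11 -> clock=14. purged={c.com,d.com}
Op 8: tick 12 -> clock=26.
Op 9: tick 4 -> clock=30.
Op 10: insert c.com -> 10.0.0.5 (expiry=30+4=34). clock=30
Op 11: insert f.com -> 10.0.0.2 (expiry=30+4=34). clock=30
Op 12: insert f.com -> 10.0.0.5 (expiry=30+7=37). clock=30
Op 13: insert f.com -> 10.0.0.2 (expiry=30+4=34). clock=30
Op 14: tick 2 -> clock=32.
Op 15: tick 2 -> clock=34. purged={c.com,f.com}
Op 16: tick 12 -> clock=46.
Op 17: tick 2 -> clock=48.
Op 18: insert e.com -> 10.0.0.3 (expiry=48+5=53). clock=48
Op 19: tick 12 -> clock=60. purged={e.com}
Op 20: insert d.com -> 10.0.0.1 (expiry=60+8=68). clock=60
Op 21: tick 11 -> clock=71. purged={d.com}
Final cache (unexpired): {} -> size=0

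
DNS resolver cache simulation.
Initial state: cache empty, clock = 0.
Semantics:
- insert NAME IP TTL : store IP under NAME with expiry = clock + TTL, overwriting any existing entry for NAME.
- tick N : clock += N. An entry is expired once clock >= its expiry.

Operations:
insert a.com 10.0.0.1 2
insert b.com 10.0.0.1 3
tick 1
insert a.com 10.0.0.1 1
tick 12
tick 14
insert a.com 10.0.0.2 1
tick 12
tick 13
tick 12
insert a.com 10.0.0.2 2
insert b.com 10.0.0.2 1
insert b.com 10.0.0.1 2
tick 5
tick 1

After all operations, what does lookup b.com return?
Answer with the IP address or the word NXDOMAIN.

Op 1: insert a.com -> 10.0.0.1 (expiry=0+2=2). clock=0
Op 2: insert b.com -> 10.0.0.1 (expiry=0+3=3). clock=0
Op 3: tick 1 -> clock=1.
Op 4: insert a.com -> 10.0.0.1 (expiry=1+1=2). clock=1
Op 5: tick 12 -> clock=13. purged={a.com,b.com}
Op 6: tick 14 -> clock=27.
Op 7: insert a.com -> 10.0.0.2 (expiry=27+1=28). clock=27
Op 8: tick 12 -> clock=39. purged={a.com}
Op 9: tick 13 -> clock=52.
Op 10: tick 12 -> clock=64.
Op 11: insert a.com -> 10.0.0.2 (expiry=64+2=66). clock=64
Op 12: insert b.com -> 10.0.0.2 (expiry=64+1=65). clock=64
Op 13: insert b.com -> 10.0.0.1 (expiry=64+2=66). clock=64
Op 14: tick 5 -> clock=69. purged={a.com,b.com}
Op 15: tick 1 -> clock=70.
lookup b.com: not in cache (expired or never inserted)

Answer: NXDOMAIN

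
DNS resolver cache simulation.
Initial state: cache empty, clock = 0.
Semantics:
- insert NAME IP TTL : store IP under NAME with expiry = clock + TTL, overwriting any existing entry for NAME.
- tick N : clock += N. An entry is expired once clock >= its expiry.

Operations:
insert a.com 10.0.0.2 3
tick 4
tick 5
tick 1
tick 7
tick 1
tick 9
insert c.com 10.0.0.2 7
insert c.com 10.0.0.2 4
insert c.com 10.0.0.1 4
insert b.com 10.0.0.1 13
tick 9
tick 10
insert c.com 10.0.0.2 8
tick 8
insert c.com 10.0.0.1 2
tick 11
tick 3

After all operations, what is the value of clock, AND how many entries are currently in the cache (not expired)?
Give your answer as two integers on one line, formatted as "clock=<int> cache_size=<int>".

Op 1: insert a.com -> 10.0.0.2 (expiry=0+3=3). clock=0
Op 2: tick 4 -> clock=4. purged={a.com}
Op 3: tick 5 -> clock=9.
Op 4: tick 1 -> clock=10.
Op 5: tick 7 -> clock=17.
Op 6: tick 1 -> clock=18.
Op 7: tick 9 -> clock=27.
Op 8: insert c.com -> 10.0.0.2 (expiry=27+7=34). clock=27
Op 9: insert c.com -> 10.0.0.2 (expiry=27+4=31). clock=27
Op 10: insert c.com -> 10.0.0.1 (expiry=27+4=31). clock=27
Op 11: insert b.com -> 10.0.0.1 (expiry=27+13=40). clock=27
Op 12: tick 9 -> clock=36. purged={c.com}
Op 13: tick 10 -> clock=46. purged={b.com}
Op 14: insert c.com -> 10.0.0.2 (expiry=46+8=54). clock=46
Op 15: tick 8 -> clock=54. purged={c.com}
Op 16: insert c.com -> 10.0.0.1 (expiry=54+2=56). clock=54
Op 17: tick 11 -> clock=65. purged={c.com}
Op 18: tick 3 -> clock=68.
Final clock = 68
Final cache (unexpired): {} -> size=0

Answer: clock=68 cache_size=0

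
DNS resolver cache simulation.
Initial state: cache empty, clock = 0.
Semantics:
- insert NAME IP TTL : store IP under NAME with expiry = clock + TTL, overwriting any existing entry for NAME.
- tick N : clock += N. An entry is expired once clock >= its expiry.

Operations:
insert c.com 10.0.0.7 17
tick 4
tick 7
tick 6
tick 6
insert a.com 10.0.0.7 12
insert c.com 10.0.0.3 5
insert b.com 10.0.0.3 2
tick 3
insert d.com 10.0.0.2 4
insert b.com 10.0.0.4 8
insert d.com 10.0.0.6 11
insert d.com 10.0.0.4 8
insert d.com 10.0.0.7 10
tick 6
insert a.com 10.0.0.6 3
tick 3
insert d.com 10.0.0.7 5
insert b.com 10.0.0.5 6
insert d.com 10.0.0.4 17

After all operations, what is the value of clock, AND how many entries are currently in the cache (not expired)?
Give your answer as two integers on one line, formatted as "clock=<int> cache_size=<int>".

Answer: clock=35 cache_size=2

Derivation:
Op 1: insert c.com -> 10.0.0.7 (expiry=0+17=17). clock=0
Op 2: tick 4 -> clock=4.
Op 3: tick 7 -> clock=11.
Op 4: tick 6 -> clock=17. purged={c.com}
Op 5: tick 6 -> clock=23.
Op 6: insert a.com -> 10.0.0.7 (expiry=23+12=35). clock=23
Op 7: insert c.com -> 10.0.0.3 (expiry=23+5=28). clock=23
Op 8: insert b.com -> 10.0.0.3 (expiry=23+2=25). clock=23
Op 9: tick 3 -> clock=26. purged={b.com}
Op 10: insert d.com -> 10.0.0.2 (expiry=26+4=30). clock=26
Op 11: insert b.com -> 10.0.0.4 (expiry=26+8=34). clock=26
Op 12: insert d.com -> 10.0.0.6 (expiry=26+11=37). clock=26
Op 13: insert d.com -> 10.0.0.4 (expiry=26+8=34). clock=26
Op 14: insert d.com -> 10.0.0.7 (expiry=26+10=36). clock=26
Op 15: tick 6 -> clock=32. purged={c.com}
Op 16: insert a.com -> 10.0.0.6 (expiry=32+3=35). clock=32
Op 17: tick 3 -> clock=35. purged={a.com,b.com}
Op 18: insert d.com -> 10.0.0.7 (expiry=35+5=40). clock=35
Op 19: insert b.com -> 10.0.0.5 (expiry=35+6=41). clock=35
Op 20: insert d.com -> 10.0.0.4 (expiry=35+17=52). clock=35
Final clock = 35
Final cache (unexpired): {b.com,d.com} -> size=2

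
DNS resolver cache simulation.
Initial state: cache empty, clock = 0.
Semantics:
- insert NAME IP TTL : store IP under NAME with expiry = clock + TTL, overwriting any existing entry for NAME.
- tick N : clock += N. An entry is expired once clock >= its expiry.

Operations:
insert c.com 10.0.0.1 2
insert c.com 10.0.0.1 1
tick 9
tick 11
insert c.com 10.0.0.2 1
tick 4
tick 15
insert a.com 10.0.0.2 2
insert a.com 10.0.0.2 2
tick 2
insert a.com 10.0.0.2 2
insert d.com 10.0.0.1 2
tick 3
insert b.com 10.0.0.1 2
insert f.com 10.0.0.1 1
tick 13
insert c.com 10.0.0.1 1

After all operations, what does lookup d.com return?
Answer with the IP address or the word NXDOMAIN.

Answer: NXDOMAIN

Derivation:
Op 1: insert c.com -> 10.0.0.1 (expiry=0+2=2). clock=0
Op 2: insert c.com -> 10.0.0.1 (expiry=0+1=1). clock=0
Op 3: tick 9 -> clock=9. purged={c.com}
Op 4: tick 11 -> clock=20.
Op 5: insert c.com -> 10.0.0.2 (expiry=20+1=21). clock=20
Op 6: tick 4 -> clock=24. purged={c.com}
Op 7: tick 15 -> clock=39.
Op 8: insert a.com -> 10.0.0.2 (expiry=39+2=41). clock=39
Op 9: insert a.com -> 10.0.0.2 (expiry=39+2=41). clock=39
Op 10: tick 2 -> clock=41. purged={a.com}
Op 11: insert a.com -> 10.0.0.2 (expiry=41+2=43). clock=41
Op 12: insert d.com -> 10.0.0.1 (expiry=41+2=43). clock=41
Op 13: tick 3 -> clock=44. purged={a.com,d.com}
Op 14: insert b.com -> 10.0.0.1 (expiry=44+2=46). clock=44
Op 15: insert f.com -> 10.0.0.1 (expiry=44+1=45). clock=44
Op 16: tick 13 -> clock=57. purged={b.com,f.com}
Op 17: insert c.com -> 10.0.0.1 (expiry=57+1=58). clock=57
lookup d.com: not in cache (expired or never inserted)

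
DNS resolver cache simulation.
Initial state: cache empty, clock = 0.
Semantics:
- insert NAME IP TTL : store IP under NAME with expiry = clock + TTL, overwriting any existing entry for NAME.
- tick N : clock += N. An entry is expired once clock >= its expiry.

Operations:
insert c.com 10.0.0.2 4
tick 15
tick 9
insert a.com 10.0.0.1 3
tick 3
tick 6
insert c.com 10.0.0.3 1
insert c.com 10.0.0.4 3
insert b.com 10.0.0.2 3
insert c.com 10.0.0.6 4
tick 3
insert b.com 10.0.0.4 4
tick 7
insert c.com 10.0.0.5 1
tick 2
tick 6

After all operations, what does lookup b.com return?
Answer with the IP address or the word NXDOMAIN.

Op 1: insert c.com -> 10.0.0.2 (expiry=0+4=4). clock=0
Op 2: tick 15 -> clock=15. purged={c.com}
Op 3: tick 9 -> clock=24.
Op 4: insert a.com -> 10.0.0.1 (expiry=24+3=27). clock=24
Op 5: tick 3 -> clock=27. purged={a.com}
Op 6: tick 6 -> clock=33.
Op 7: insert c.com -> 10.0.0.3 (expiry=33+1=34). clock=33
Op 8: insert c.com -> 10.0.0.4 (expiry=33+3=36). clock=33
Op 9: insert b.com -> 10.0.0.2 (expiry=33+3=36). clock=33
Op 10: insert c.com -> 10.0.0.6 (expiry=33+4=37). clock=33
Op 11: tick 3 -> clock=36. purged={b.com}
Op 12: insert b.com -> 10.0.0.4 (expiry=36+4=40). clock=36
Op 13: tick 7 -> clock=43. purged={b.com,c.com}
Op 14: insert c.com -> 10.0.0.5 (expiry=43+1=44). clock=43
Op 15: tick 2 -> clock=45. purged={c.com}
Op 16: tick 6 -> clock=51.
lookup b.com: not in cache (expired or never inserted)

Answer: NXDOMAIN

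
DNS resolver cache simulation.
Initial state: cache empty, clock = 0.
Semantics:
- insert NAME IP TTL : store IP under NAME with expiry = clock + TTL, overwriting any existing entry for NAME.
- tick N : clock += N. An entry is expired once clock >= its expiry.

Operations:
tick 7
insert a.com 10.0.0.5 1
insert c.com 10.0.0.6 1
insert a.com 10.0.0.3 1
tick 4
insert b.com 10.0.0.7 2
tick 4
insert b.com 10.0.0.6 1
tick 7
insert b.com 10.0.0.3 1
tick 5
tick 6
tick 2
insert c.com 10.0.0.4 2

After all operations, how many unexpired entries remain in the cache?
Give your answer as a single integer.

Op 1: tick 7 -> clock=7.
Op 2: insert a.com -> 10.0.0.5 (expiry=7+1=8). clock=7
Op 3: insert c.com -> 10.0.0.6 (expiry=7+1=8). clock=7
Op 4: insert a.com -> 10.0.0.3 (expiry=7+1=8). clock=7
Op 5: tick 4 -> clock=11. purged={a.com,c.com}
Op 6: insert b.com -> 10.0.0.7 (expiry=11+2=13). clock=11
Op 7: tick 4 -> clock=15. purged={b.com}
Op 8: insert b.com -> 10.0.0.6 (expiry=15+1=16). clock=15
Op 9: tick 7 -> clock=22. purged={b.com}
Op 10: insert b.com -> 10.0.0.3 (expiry=22+1=23). clock=22
Op 11: tick 5 -> clock=27. purged={b.com}
Op 12: tick 6 -> clock=33.
Op 13: tick 2 -> clock=35.
Op 14: insert c.com -> 10.0.0.4 (expiry=35+2=37). clock=35
Final cache (unexpired): {c.com} -> size=1

Answer: 1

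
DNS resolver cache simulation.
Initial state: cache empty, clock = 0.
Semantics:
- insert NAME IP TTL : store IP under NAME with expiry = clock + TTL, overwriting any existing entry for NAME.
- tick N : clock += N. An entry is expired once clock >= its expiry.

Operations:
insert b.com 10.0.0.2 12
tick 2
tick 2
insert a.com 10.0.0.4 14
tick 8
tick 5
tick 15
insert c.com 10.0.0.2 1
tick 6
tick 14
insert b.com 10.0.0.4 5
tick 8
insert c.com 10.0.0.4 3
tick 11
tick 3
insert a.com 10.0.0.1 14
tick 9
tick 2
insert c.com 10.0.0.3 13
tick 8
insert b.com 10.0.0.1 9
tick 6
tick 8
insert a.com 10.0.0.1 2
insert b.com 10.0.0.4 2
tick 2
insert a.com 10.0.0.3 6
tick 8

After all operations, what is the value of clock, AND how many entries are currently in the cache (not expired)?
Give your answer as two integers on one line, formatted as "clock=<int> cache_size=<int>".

Op 1: insert b.com -> 10.0.0.2 (expiry=0+12=12). clock=0
Op 2: tick 2 -> clock=2.
Op 3: tick 2 -> clock=4.
Op 4: insert a.com -> 10.0.0.4 (expiry=4+14=18). clock=4
Op 5: tick 8 -> clock=12. purged={b.com}
Op 6: tick 5 -> clock=17.
Op 7: tick 15 -> clock=32. purged={a.com}
Op 8: insert c.com -> 10.0.0.2 (expiry=32+1=33). clock=32
Op 9: tick 6 -> clock=38. purged={c.com}
Op 10: tick 14 -> clock=52.
Op 11: insert b.com -> 10.0.0.4 (expiry=52+5=57). clock=52
Op 12: tick 8 -> clock=60. purged={b.com}
Op 13: insert c.com -> 10.0.0.4 (expiry=60+3=63). clock=60
Op 14: tick 11 -> clock=71. purged={c.com}
Op 15: tick 3 -> clock=74.
Op 16: insert a.com -> 10.0.0.1 (expiry=74+14=88). clock=74
Op 17: tick 9 -> clock=83.
Op 18: tick 2 -> clock=85.
Op 19: insert c.com -> 10.0.0.3 (expiry=85+13=98). clock=85
Op 20: tick 8 -> clock=93. purged={a.com}
Op 21: insert b.com -> 10.0.0.1 (expiry=93+9=102). clock=93
Op 22: tick 6 -> clock=99. purged={c.com}
Op 23: tick 8 -> clock=107. purged={b.com}
Op 24: insert a.com -> 10.0.0.1 (expiry=107+2=109). clock=107
Op 25: insert b.com -> 10.0.0.4 (expiry=107+2=109). clock=107
Op 26: tick 2 -> clock=109. purged={a.com,b.com}
Op 27: insert a.com -> 10.0.0.3 (expiry=109+6=115). clock=109
Op 28: tick 8 -> clock=117. purged={a.com}
Final clock = 117
Final cache (unexpired): {} -> size=0

Answer: clock=117 cache_size=0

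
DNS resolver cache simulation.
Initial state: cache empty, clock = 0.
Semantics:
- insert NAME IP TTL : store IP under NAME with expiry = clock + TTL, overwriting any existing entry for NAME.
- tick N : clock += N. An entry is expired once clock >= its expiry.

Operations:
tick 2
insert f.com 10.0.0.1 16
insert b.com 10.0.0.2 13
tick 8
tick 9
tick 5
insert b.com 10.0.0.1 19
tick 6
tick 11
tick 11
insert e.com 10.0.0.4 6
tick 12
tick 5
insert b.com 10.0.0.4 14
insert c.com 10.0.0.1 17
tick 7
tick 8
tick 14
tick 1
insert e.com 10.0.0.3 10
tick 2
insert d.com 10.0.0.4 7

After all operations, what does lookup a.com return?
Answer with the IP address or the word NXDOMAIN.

Answer: NXDOMAIN

Derivation:
Op 1: tick 2 -> clock=2.
Op 2: insert f.com -> 10.0.0.1 (expiry=2+16=18). clock=2
Op 3: insert b.com -> 10.0.0.2 (expiry=2+13=15). clock=2
Op 4: tick 8 -> clock=10.
Op 5: tick 9 -> clock=19. purged={b.com,f.com}
Op 6: tick 5 -> clock=24.
Op 7: insert b.com -> 10.0.0.1 (expiry=24+19=43). clock=24
Op 8: tick 6 -> clock=30.
Op 9: tick 11 -> clock=41.
Op 10: tick 11 -> clock=52. purged={b.com}
Op 11: insert e.com -> 10.0.0.4 (expiry=52+6=58). clock=52
Op 12: tick 12 -> clock=64. purged={e.com}
Op 13: tick 5 -> clock=69.
Op 14: insert b.com -> 10.0.0.4 (expiry=69+14=83). clock=69
Op 15: insert c.com -> 10.0.0.1 (expiry=69+17=86). clock=69
Op 16: tick 7 -> clock=76.
Op 17: tick 8 -> clock=84. purged={b.com}
Op 18: tick 14 -> clock=98. purged={c.com}
Op 19: tick 1 -> clock=99.
Op 20: insert e.com -> 10.0.0.3 (expiry=99+10=109). clock=99
Op 21: tick 2 -> clock=101.
Op 22: insert d.com -> 10.0.0.4 (expiry=101+7=108). clock=101
lookup a.com: not in cache (expired or never inserted)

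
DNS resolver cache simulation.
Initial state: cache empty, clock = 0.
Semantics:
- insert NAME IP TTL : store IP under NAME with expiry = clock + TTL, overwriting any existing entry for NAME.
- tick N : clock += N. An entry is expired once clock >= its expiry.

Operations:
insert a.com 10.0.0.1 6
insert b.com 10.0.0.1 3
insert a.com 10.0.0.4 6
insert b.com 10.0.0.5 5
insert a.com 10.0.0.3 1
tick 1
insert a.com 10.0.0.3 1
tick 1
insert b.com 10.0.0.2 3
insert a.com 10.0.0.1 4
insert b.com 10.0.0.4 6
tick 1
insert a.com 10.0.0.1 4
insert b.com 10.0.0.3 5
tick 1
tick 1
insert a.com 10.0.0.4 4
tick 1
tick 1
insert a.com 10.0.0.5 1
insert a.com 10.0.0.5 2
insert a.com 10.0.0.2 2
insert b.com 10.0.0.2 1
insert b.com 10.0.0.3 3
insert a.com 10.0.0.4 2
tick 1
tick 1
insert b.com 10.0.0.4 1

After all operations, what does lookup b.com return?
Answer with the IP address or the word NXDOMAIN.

Answer: 10.0.0.4

Derivation:
Op 1: insert a.com -> 10.0.0.1 (expiry=0+6=6). clock=0
Op 2: insert b.com -> 10.0.0.1 (expiry=0+3=3). clock=0
Op 3: insert a.com -> 10.0.0.4 (expiry=0+6=6). clock=0
Op 4: insert b.com -> 10.0.0.5 (expiry=0+5=5). clock=0
Op 5: insert a.com -> 10.0.0.3 (expiry=0+1=1). clock=0
Op 6: tick 1 -> clock=1. purged={a.com}
Op 7: insert a.com -> 10.0.0.3 (expiry=1+1=2). clock=1
Op 8: tick 1 -> clock=2. purged={a.com}
Op 9: insert b.com -> 10.0.0.2 (expiry=2+3=5). clock=2
Op 10: insert a.com -> 10.0.0.1 (expiry=2+4=6). clock=2
Op 11: insert b.com -> 10.0.0.4 (expiry=2+6=8). clock=2
Op 12: tick 1 -> clock=3.
Op 13: insert a.com -> 10.0.0.1 (expiry=3+4=7). clock=3
Op 14: insert b.com -> 10.0.0.3 (expiry=3+5=8). clock=3
Op 15: tick 1 -> clock=4.
Op 16: tick 1 -> clock=5.
Op 17: insert a.com -> 10.0.0.4 (expiry=5+4=9). clock=5
Op 18: tick 1 -> clock=6.
Op 19: tick 1 -> clock=7.
Op 20: insert a.com -> 10.0.0.5 (expiry=7+1=8). clock=7
Op 21: insert a.com -> 10.0.0.5 (expiry=7+2=9). clock=7
Op 22: insert a.com -> 10.0.0.2 (expiry=7+2=9). clock=7
Op 23: insert b.com -> 10.0.0.2 (expiry=7+1=8). clock=7
Op 24: insert b.com -> 10.0.0.3 (expiry=7+3=10). clock=7
Op 25: insert a.com -> 10.0.0.4 (expiry=7+2=9). clock=7
Op 26: tick 1 -> clock=8.
Op 27: tick 1 -> clock=9. purged={a.com}
Op 28: insert b.com -> 10.0.0.4 (expiry=9+1=10). clock=9
lookup b.com: present, ip=10.0.0.4 expiry=10 > clock=9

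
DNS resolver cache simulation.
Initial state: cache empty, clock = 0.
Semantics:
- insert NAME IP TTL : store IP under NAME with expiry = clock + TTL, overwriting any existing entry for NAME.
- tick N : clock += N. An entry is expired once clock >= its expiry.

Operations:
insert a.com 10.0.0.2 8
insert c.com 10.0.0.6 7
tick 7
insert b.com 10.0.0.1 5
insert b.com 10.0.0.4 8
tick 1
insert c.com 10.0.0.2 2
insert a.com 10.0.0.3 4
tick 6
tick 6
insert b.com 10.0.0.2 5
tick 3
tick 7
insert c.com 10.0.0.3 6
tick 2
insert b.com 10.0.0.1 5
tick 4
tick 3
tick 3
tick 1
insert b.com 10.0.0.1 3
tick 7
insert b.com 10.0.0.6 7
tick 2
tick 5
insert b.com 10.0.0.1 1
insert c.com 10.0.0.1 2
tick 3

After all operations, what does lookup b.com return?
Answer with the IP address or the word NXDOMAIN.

Answer: NXDOMAIN

Derivation:
Op 1: insert a.com -> 10.0.0.2 (expiry=0+8=8). clock=0
Op 2: insert c.com -> 10.0.0.6 (expiry=0+7=7). clock=0
Op 3: tick 7 -> clock=7. purged={c.com}
Op 4: insert b.com -> 10.0.0.1 (expiry=7+5=12). clock=7
Op 5: insert b.com -> 10.0.0.4 (expiry=7+8=15). clock=7
Op 6: tick 1 -> clock=8. purged={a.com}
Op 7: insert c.com -> 10.0.0.2 (expiry=8+2=10). clock=8
Op 8: insert a.com -> 10.0.0.3 (expiry=8+4=12). clock=8
Op 9: tick 6 -> clock=14. purged={a.com,c.com}
Op 10: tick 6 -> clock=20. purged={b.com}
Op 11: insert b.com -> 10.0.0.2 (expiry=20+5=25). clock=20
Op 12: tick 3 -> clock=23.
Op 13: tick 7 -> clock=30. purged={b.com}
Op 14: insert c.com -> 10.0.0.3 (expiry=30+6=36). clock=30
Op 15: tick 2 -> clock=32.
Op 16: insert b.com -> 10.0.0.1 (expiry=32+5=37). clock=32
Op 17: tick 4 -> clock=36. purged={c.com}
Op 18: tick 3 -> clock=39. purged={b.com}
Op 19: tick 3 -> clock=42.
Op 20: tick 1 -> clock=43.
Op 21: insert b.com -> 10.0.0.1 (expiry=43+3=46). clock=43
Op 22: tick 7 -> clock=50. purged={b.com}
Op 23: insert b.com -> 10.0.0.6 (expiry=50+7=57). clock=50
Op 24: tick 2 -> clock=52.
Op 25: tick 5 -> clock=57. purged={b.com}
Op 26: insert b.com -> 10.0.0.1 (expiry=57+1=58). clock=57
Op 27: insert c.com -> 10.0.0.1 (expiry=57+2=59). clock=57
Op 28: tick 3 -> clock=60. purged={b.com,c.com}
lookup b.com: not in cache (expired or never inserted)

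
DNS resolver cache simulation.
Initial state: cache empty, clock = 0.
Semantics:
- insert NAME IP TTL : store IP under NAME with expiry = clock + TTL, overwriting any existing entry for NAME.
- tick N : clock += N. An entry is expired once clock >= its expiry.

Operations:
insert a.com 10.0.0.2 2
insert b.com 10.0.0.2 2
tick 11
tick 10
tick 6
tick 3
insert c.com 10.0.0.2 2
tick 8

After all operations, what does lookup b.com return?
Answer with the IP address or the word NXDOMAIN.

Op 1: insert a.com -> 10.0.0.2 (expiry=0+2=2). clock=0
Op 2: insert b.com -> 10.0.0.2 (expiry=0+2=2). clock=0
Op 3: tick 11 -> clock=11. purged={a.com,b.com}
Op 4: tick 10 -> clock=21.
Op 5: tick 6 -> clock=27.
Op 6: tick 3 -> clock=30.
Op 7: insert c.com -> 10.0.0.2 (expiry=30+2=32). clock=30
Op 8: tick 8 -> clock=38. purged={c.com}
lookup b.com: not in cache (expired or never inserted)

Answer: NXDOMAIN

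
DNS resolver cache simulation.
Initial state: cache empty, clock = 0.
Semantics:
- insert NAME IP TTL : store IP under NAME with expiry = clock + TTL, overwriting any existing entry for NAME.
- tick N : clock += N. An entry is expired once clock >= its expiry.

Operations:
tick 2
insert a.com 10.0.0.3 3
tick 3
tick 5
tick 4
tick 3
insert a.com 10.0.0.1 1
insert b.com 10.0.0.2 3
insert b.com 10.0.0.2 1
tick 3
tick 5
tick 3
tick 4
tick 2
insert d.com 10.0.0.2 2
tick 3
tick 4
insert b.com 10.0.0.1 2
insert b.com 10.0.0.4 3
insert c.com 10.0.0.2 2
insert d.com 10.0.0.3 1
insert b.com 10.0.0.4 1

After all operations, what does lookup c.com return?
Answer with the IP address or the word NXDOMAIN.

Answer: 10.0.0.2

Derivation:
Op 1: tick 2 -> clock=2.
Op 2: insert a.com -> 10.0.0.3 (expiry=2+3=5). clock=2
Op 3: tick 3 -> clock=5. purged={a.com}
Op 4: tick 5 -> clock=10.
Op 5: tick 4 -> clock=14.
Op 6: tick 3 -> clock=17.
Op 7: insert a.com -> 10.0.0.1 (expiry=17+1=18). clock=17
Op 8: insert b.com -> 10.0.0.2 (expiry=17+3=20). clock=17
Op 9: insert b.com -> 10.0.0.2 (expiry=17+1=18). clock=17
Op 10: tick 3 -> clock=20. purged={a.com,b.com}
Op 11: tick 5 -> clock=25.
Op 12: tick 3 -> clock=28.
Op 13: tick 4 -> clock=32.
Op 14: tick 2 -> clock=34.
Op 15: insert d.com -> 10.0.0.2 (expiry=34+2=36). clock=34
Op 16: tick 3 -> clock=37. purged={d.com}
Op 17: tick 4 -> clock=41.
Op 18: insert b.com -> 10.0.0.1 (expiry=41+2=43). clock=41
Op 19: insert b.com -> 10.0.0.4 (expiry=41+3=44). clock=41
Op 20: insert c.com -> 10.0.0.2 (expiry=41+2=43). clock=41
Op 21: insert d.com -> 10.0.0.3 (expiry=41+1=42). clock=41
Op 22: insert b.com -> 10.0.0.4 (expiry=41+1=42). clock=41
lookup c.com: present, ip=10.0.0.2 expiry=43 > clock=41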